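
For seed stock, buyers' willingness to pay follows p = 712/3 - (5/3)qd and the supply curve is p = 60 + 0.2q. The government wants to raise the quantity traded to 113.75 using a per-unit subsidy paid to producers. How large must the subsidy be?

Required subsidy s = 35 per unit

At q = 113.75, from the demand curve buyers pay pb = 712/3 − (5/3)·113.75 = 47.75; from the supply curve sellers need ps = 60 + 0.2·113.75 = 82.75.
The subsidy must fill the gap: s = ps − pb = 82.75 − 47.75 = 35.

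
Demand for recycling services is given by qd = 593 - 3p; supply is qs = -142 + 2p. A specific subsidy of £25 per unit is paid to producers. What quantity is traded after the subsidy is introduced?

q' = 182

Pre-subsidy: 593 - 3p = -142 + 2p gives p* = 147, q* = 152.
With the subsidy, sellers receive ps = pb + 25 for each unit, where pb is the price buyers pay.
Supply in terms of pb becomes qs = -142 + 2(pb + 25) = -92 + 2pb. Setting this equal to demand: 593 - 3pb = -92 + 2pb, so pb = 137.
Sellers receive ps = 137 + 25 = 162; q' = 593 − 3·137 = 182.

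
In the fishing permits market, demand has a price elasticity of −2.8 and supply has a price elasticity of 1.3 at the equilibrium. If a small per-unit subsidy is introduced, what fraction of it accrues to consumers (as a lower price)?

For a small subsidy around the equilibrium, the benefit split depends on the relative slopes, which at a point are proportional to the elasticities.
Buyer share = εs/(εs + |εd|) = 1.3/(1.3 + 2.8) = 13/41; seller share = |εd|/(εs + |εd|) = 28/41.

Consumer share = 13/41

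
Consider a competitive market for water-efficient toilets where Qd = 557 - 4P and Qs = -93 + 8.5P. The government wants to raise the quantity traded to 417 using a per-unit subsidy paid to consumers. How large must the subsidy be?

At Q = 417, invert demand for the buyer price: Pb = (557 − 417)/4 = 35; invert supply for the seller price: Ps = (417 − (-93))/8.5 = 60.
The subsidy must fill the gap: s = Ps − Pb = 60 − 35 = 25.

Required subsidy s = 25 per unit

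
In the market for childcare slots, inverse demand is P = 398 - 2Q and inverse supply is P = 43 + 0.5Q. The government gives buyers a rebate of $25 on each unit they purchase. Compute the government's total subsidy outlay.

Pre-subsidy: 398 - 2Q = 43 + 0.5Q gives Q* = 142 and P* = 114.
With the rebate, buyers effectively pay Pb = Ps − 25, where Ps is the price sellers receive.
On the curves, Pb = 398 - 2Q and Ps = 43 + 0.5Q; the wedge Ps − Pb = 25 gives 43 + 0.5Q − (398 - 2Q) = 25, so Q' = 152.
Then Pb = 398 − 2·152 = 94 and Ps = 43 + 0.5·152 = 119.
Government outlay = subsidy × quantity = 25 × 152 = 3800.

Government cost = $3800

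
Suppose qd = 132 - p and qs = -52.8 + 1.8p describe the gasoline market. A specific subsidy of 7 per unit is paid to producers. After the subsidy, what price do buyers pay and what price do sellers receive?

Buyers pay 61.5; sellers receive 68.5

Pre-subsidy: 132 - p = -52.8 + 1.8p gives p* = 66, q* = 66.
With the subsidy, sellers receive ps = pb + 7 for each unit, where pb is the price buyers pay.
Supply in terms of pb becomes qs = -52.8 + 1.8(pb + 7) = -40.2 + 1.8pb. Setting this equal to demand: 132 - pb = -40.2 + 1.8pb, so pb = 61.5.
Sellers receive ps = 61.5 + 7 = 68.5; q' = 132 − 1·61.5 = 70.5.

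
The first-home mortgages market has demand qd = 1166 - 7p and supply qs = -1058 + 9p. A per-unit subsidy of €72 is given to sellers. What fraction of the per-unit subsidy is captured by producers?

Producer share = 0.4375

Pre-subsidy: 1166 - 7p = -1058 + 9p gives p* = 139, q* = 193.
With the subsidy, sellers receive ps = pb + 72 for each unit, where pb is the price buyers pay.
Supply in terms of pb becomes qs = -1058 + 9(pb + 72) = -410 + 9pb. Setting this equal to demand: 1166 - 7pb = -410 + 9pb, so pb = 98.5.
Sellers receive ps = 98.5 + 72 = 170.5; q' = 1166 − 7·98.5 = 476.5.
Buyers' price falls by p* − pb = 139 − 98.5 = 40.5; sellers' price rises by ps − p* = 170.5 − 139 = 31.5.
So producers capture 31.5/72 = 0.4375 of each unit of subsidy.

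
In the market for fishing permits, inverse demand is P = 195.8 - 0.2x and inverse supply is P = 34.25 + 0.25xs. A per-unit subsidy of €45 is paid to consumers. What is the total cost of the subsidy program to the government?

Pre-subsidy: 195.8 - 0.2x = 34.25 + 0.25x gives x* = 359 and P* = 124.
With the rebate, buyers effectively pay Pb = Ps − 45, where Ps is the price sellers receive.
On the curves, Pb = 195.8 - 0.2x and Ps = 34.25 + 0.25x; the wedge Ps − Pb = 45 gives 34.25 + 0.25x − (195.8 - 0.2x) = 45, so x' = 459.
Then Pb = 195.8 − 0.2·459 = 104 and Ps = 34.25 + 0.25·459 = 149.
Government outlay = subsidy × quantity = 45 × 459 = 20655.

Government cost = €20655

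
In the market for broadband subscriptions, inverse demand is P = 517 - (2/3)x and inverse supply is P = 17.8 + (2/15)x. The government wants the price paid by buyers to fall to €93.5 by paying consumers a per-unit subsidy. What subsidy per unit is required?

At a buyer price of 93.5, quantity demanded is 775.5 − 1.5·93.5 = 635.25.
Sellers supply 635.25 only when they receive Ps = 17.8 + (2/15)·635.25 = 102.5.
s = Ps − Pb = 102.5 − 93.5 = 9.

Required subsidy s = €9 per unit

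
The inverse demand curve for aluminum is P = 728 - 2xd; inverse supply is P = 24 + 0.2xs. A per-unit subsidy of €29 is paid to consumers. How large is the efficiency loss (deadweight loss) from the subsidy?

Deadweight loss = 4205/22

Pre-subsidy: 728 - 2x = 24 + 0.2x gives x* = 320 and P* = 88.
With the rebate, buyers effectively pay Pb = Ps − 29, where Ps is the price sellers receive.
On the curves, Pb = 728 - 2x and Ps = 24 + 0.2x; the wedge Ps − Pb = 29 gives 24 + 0.2x − (728 - 2x) = 29, so x' = 3665/11.
Then Pb = 728 − 2·(3665/11) = 678/11 and Ps = 24 + 0.2·(3665/11) = 997/11.
The subsidy expands output by 3665/11 − 320 = 145/11 past the efficient level; on those units the gap between marginal cost and willingness to pay runs from 0 up to 29.
DWL = ½ × 29 × 145/11 = 4205/22.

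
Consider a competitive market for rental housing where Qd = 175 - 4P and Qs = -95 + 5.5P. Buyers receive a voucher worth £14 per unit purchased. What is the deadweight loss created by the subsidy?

Deadweight loss = 4312/19

Pre-subsidy: 175 - 4P = -95 + 5.5P gives P* = 540/19, Q* = 1165/19.
With the rebate, buyers effectively pay Pb = Ps − 14, where Ps is the price sellers receive.
Demand in terms of Ps becomes Qd = 175 − 4(Ps − 14) = 231 - 4Ps. Setting this equal to supply: 231 - 4Ps = -95 + 5.5Ps, so Ps = 652/19.
Buyers pay Pb = 652/19 − 14 = 386/19; Q' = -95 + 5.5·(652/19) = 1781/19.
The subsidy expands output by 1781/19 − 1165/19 = 616/19 past the efficient level; on those units the gap between marginal cost and willingness to pay runs from 0 up to 14.
DWL = ½ × 14 × 616/19 = 4312/19.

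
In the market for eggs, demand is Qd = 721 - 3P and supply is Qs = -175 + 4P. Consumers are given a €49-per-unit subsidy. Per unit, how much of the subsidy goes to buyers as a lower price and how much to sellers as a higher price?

Buyers gain €28 per unit; sellers gain €21 per unit

Pre-subsidy: 721 - 3P = -175 + 4P gives P* = 128, Q* = 337.
With the rebate, buyers effectively pay Pb = Ps − 49, where Ps is the price sellers receive.
Demand in terms of Ps becomes Qd = 721 − 3(Ps − 49) = 868 - 3Ps. Setting this equal to supply: 868 - 3Ps = -175 + 4Ps, so Ps = 149.
Buyers pay Pb = 149 − 49 = 100; Q' = -175 + 4·149 = 421.
Buyers' price falls by P* − Pb = 128 − 100 = 28; sellers' price rises by Ps − P* = 149 − 128 = 21.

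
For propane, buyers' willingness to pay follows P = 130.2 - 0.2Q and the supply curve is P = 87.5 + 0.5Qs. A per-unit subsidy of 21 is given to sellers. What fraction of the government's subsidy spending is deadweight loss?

DWL / government spending = 15/91

Pre-subsidy: 130.2 - 0.2Q = 87.5 + 0.5Q gives Q* = 61 and P* = 118.
With the subsidy, sellers receive Ps = Pb + 21 for each unit, where Pb is the price buyers pay.
On the curves, Pb = 130.2 - 0.2Q and Ps = 87.5 + 0.5Q; the wedge Ps − Pb = 21 gives 87.5 + 0.5Q − (130.2 - 0.2Q) = 21, so Q' = 91.
Then Pb = 130.2 − 0.2·91 = 112 and Ps = 87.5 + 0.5·91 = 133.
ΔCS = ½(61 + 91)(118 − 112) = 456; ΔPS = ½(61 + 91)(133 − 118) = 1140.
Government spending = 21 × 91 = 1911.
DWL = ½ × 21 × (91 − 61) = 315; fraction = 315 / 1911 = 15/91.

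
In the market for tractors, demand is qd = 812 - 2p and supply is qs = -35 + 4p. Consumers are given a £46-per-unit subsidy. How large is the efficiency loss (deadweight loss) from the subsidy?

Pre-subsidy: 812 - 2p = -35 + 4p gives p* = 847/6, q* = 1589/3.
With the rebate, buyers effectively pay pb = ps − 46, where ps is the price sellers receive.
Demand in terms of ps becomes qd = 812 − 2(ps − 46) = 904 - 2ps. Setting this equal to supply: 904 - 2ps = -35 + 4ps, so ps = 156.5.
Buyers pay pb = 156.5 − 46 = 110.5; q' = -35 + 4·156.5 = 591.
The subsidy expands output by 591 − 1589/3 = 184/3 past the efficient level; on those units the gap between marginal cost and willingness to pay runs from 0 up to 46.
DWL = ½ × 46 × 184/3 = 4232/3.

Deadweight loss = 4232/3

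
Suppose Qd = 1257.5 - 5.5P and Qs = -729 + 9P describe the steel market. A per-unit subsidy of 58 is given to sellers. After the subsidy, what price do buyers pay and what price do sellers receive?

Pre-subsidy: 1257.5 - 5.5P = -729 + 9P gives P* = 137, Q* = 504.
With the subsidy, sellers receive Ps = Pb + 58 for each unit, where Pb is the price buyers pay.
Supply in terms of Pb becomes Qs = -729 + 9(Pb + 58) = -207 + 9Pb. Setting this equal to demand: 1257.5 - 5.5Pb = -207 + 9Pb, so Pb = 101.
Sellers receive Ps = 101 + 58 = 159; Q' = 1257.5 − 5.5·101 = 702.

Buyers pay 101; sellers receive 159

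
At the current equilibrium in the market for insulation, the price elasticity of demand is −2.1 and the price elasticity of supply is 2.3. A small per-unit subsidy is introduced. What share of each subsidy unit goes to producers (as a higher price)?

Producer share = 21/44

For a small subsidy around the equilibrium, the benefit split depends on the relative slopes, which at a point are proportional to the elasticities.
Buyer share = εs/(εs + |εd|) = 2.3/(2.3 + 2.1) = 23/44; seller share = |εd|/(εs + |εd|) = 21/44.
So producers capture 21/44 of the subsidy.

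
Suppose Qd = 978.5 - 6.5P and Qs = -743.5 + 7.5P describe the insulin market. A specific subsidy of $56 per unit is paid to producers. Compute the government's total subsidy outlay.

Government cost = $20944

Pre-subsidy: 978.5 - 6.5P = -743.5 + 7.5P gives P* = 123, Q* = 179.
With the subsidy, sellers receive Ps = Pb + 56 for each unit, where Pb is the price buyers pay.
Supply in terms of Pb becomes Qs = -743.5 + 7.5(Pb + 56) = -323.5 + 7.5Pb. Setting this equal to demand: 978.5 - 6.5Pb = -323.5 + 7.5Pb, so Pb = 93.
Sellers receive Ps = 93 + 56 = 149; Q' = 978.5 − 6.5·93 = 374.
Government outlay = subsidy × quantity = 56 × 374 = 20944.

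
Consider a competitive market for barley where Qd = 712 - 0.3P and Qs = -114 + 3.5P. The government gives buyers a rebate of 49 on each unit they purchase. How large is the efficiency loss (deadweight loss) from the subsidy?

Deadweight loss = 50421/152

Pre-subsidy: 712 - 0.3P = -114 + 3.5P gives P* = 4130/19, Q* = 12289/19.
With the rebate, buyers effectively pay Pb = Ps − 49, where Ps is the price sellers receive.
Demand in terms of Ps becomes Qd = 712 − 0.3(Ps − 49) = 726.7 - 0.3Ps. Setting this equal to supply: 726.7 - 0.3Ps = -114 + 3.5Ps, so Ps = 8407/38.
Buyers pay Pb = 8407/38 − 49 = 6545/38; Q' = -114 + 3.5·(8407/38) = 50185/76.
The subsidy expands output by 50185/76 − 12289/19 = 1029/76 past the efficient level; on those units the gap between marginal cost and willingness to pay runs from 0 up to 49.
DWL = ½ × 49 × 1029/76 = 50421/152.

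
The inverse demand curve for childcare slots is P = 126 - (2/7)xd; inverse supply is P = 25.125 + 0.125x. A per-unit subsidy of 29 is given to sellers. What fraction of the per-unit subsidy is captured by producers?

Producer share = 7/23

Pre-subsidy: 126 - (2/7)x = 25.125 + 0.125x gives x* = 5649/23 and P* = 1284/23.
With the subsidy, sellers receive Ps = Pb + 29 for each unit, where Pb is the price buyers pay.
On the curves, Pb = 126 - (2/7)x and Ps = 25.125 + 0.125x; the wedge Ps − Pb = 29 gives 25.125 + 0.125x − (126 - (2/7)x) = 29, so x' = 7273/23.
Then Pb = 126 − (2/7)·(7273/23) = 820/23 and Ps = 25.125 + 0.125·(7273/23) = 1487/23.
Buyers' price falls by P* − Pb = 1284/23 − 820/23 = 464/23; sellers' price rises by Ps − P* = 1487/23 − 1284/23 = 203/23.
So producers capture (203/23)/29 = 7/23 of each unit of subsidy.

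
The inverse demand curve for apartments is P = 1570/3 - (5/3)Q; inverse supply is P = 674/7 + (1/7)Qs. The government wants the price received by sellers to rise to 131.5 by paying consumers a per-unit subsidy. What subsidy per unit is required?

At a seller price of 131.5, quantity supplied is -674 + 7·131.5 = 246.5.
Buyers absorb 246.5 only when they pay Pb = 1570/3 − (5/3)·246.5 = 112.5.
s = Ps − Pb = 131.5 − 112.5 = 19.

Required subsidy s = 19 per unit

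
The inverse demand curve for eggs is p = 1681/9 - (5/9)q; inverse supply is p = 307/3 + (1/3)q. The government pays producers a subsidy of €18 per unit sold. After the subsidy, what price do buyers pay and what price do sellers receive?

Buyers pay €122.75; sellers receive €140.75

Pre-subsidy: 1681/9 - (5/9)q = 307/3 + (1/3)q gives q* = 95 and p* = 134.
With the subsidy, sellers receive ps = pb + 18 for each unit, where pb is the price buyers pay.
On the curves, pb = 1681/9 - (5/9)q and ps = 307/3 + (1/3)q; the wedge ps − pb = 18 gives 307/3 + (1/3)q − (1681/9 - (5/9)q) = 18, so q' = 115.25.
Then pb = 1681/9 − (5/9)·115.25 = 122.75 and ps = 307/3 + (1/3)·115.25 = 140.75.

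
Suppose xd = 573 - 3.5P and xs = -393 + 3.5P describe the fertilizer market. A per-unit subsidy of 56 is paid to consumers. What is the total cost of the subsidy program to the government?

Government cost = 10528

Pre-subsidy: 573 - 3.5P = -393 + 3.5P gives P* = 138, x* = 90.
With the rebate, buyers effectively pay Pb = Ps − 56, where Ps is the price sellers receive.
Demand in terms of Ps becomes xd = 573 − 3.5(Ps − 56) = 769 - 3.5Ps. Setting this equal to supply: 769 - 3.5Ps = -393 + 3.5Ps, so Ps = 166.
Buyers pay Pb = 166 − 56 = 110; x' = -393 + 3.5·166 = 188.
Government outlay = subsidy × quantity = 56 × 188 = 10528.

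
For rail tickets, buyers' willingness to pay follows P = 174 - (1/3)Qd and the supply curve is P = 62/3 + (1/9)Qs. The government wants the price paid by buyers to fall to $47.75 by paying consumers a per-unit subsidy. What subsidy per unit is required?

At a buyer price of 47.75, quantity demanded is 522 − 3·47.75 = 378.75.
Sellers supply 378.75 only when they receive Ps = 62/3 + (1/9)·378.75 = 62.75.
s = Ps − Pb = 62.75 − 47.75 = 15.

Required subsidy s = $15 per unit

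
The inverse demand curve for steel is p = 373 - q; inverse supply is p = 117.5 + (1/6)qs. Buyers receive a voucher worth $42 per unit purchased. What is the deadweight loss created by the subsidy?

Pre-subsidy: 373 - q = 117.5 + (1/6)q gives q* = 219 and p* = 154.
With the rebate, buyers effectively pay pb = ps − 42, where ps is the price sellers receive.
On the curves, pb = 373 - q and ps = 117.5 + (1/6)q; the wedge ps − pb = 42 gives 117.5 + (1/6)q − (373 - q) = 42, so q' = 255.
Then pb = 373 − 1·255 = 118 and ps = 117.5 + (1/6)·255 = 160.
The subsidy expands output by 255 − 219 = 36 past the efficient level; on those units the gap between marginal cost and willingness to pay runs from 0 up to 42.
DWL = ½ × 42 × 36 = 756.

Deadweight loss = $756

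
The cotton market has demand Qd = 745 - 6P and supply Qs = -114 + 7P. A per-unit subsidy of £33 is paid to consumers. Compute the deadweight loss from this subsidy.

Pre-subsidy: 745 - 6P = -114 + 7P gives P* = 859/13, Q* = 4531/13.
With the rebate, buyers effectively pay Pb = Ps − 33, where Ps is the price sellers receive.
Demand in terms of Ps becomes Qd = 745 − 6(Ps − 33) = 943 - 6Ps. Setting this equal to supply: 943 - 6Ps = -114 + 7Ps, so Ps = 1057/13.
Buyers pay Pb = 1057/13 − 33 = 628/13; Q' = -114 + 7·(1057/13) = 5917/13.
The subsidy expands output by 5917/13 − 4531/13 = 1386/13 past the efficient level; on those units the gap between marginal cost and willingness to pay runs from 0 up to 33.
DWL = ½ × 33 × 1386/13 = 22869/13.

Deadweight loss = 22869/13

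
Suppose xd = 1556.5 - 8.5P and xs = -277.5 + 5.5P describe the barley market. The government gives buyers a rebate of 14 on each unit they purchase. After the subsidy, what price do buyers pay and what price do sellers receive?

Buyers pay 125.5; sellers receive 139.5

Pre-subsidy: 1556.5 - 8.5P = -277.5 + 5.5P gives P* = 131, x* = 443.
With the rebate, buyers effectively pay Pb = Ps − 14, where Ps is the price sellers receive.
Demand in terms of Ps becomes xd = 1556.5 − 8.5(Ps − 14) = 1675.5 - 8.5Ps. Setting this equal to supply: 1675.5 - 8.5Ps = -277.5 + 5.5Ps, so Ps = 139.5.
Buyers pay Pb = 139.5 − 14 = 125.5; x' = -277.5 + 5.5·139.5 = 489.75.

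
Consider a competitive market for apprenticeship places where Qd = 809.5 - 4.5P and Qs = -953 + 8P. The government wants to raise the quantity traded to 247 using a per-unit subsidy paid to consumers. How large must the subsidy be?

At Q = 247, invert demand for the buyer price: Pb = (809.5 − 247)/4.5 = 125; invert supply for the seller price: Ps = (247 − (-953))/8 = 150.
The subsidy must fill the gap: s = Ps − Pb = 150 − 125 = 25.

Required subsidy s = 25 per unit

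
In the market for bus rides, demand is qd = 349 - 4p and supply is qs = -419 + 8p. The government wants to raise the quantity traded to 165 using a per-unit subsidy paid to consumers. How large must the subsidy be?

At q = 165, invert demand for the buyer price: pb = (349 − 165)/4 = 46; invert supply for the seller price: ps = (165 − (-419))/8 = 73.
The subsidy must fill the gap: s = ps − pb = 73 − 46 = 27.

Required subsidy s = 27 per unit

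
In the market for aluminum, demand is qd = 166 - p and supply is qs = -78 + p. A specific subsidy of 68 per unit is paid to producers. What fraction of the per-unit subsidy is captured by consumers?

Pre-subsidy: 166 - p = -78 + p gives p* = 122, q* = 44.
With the subsidy, sellers receive ps = pb + 68 for each unit, where pb is the price buyers pay.
Supply in terms of pb becomes qs = -78 + 1(pb + 68) = -10 + pb. Setting this equal to demand: 166 - pb = -10 + pb, so pb = 88.
Sellers receive ps = 88 + 68 = 156; q' = 166 − 1·88 = 78.
Buyers' price falls by p* − pb = 122 − 88 = 34; sellers' price rises by ps − p* = 156 − 122 = 34.
So consumers capture 34/68 = 0.5 of each unit of subsidy.

Consumer share = 0.5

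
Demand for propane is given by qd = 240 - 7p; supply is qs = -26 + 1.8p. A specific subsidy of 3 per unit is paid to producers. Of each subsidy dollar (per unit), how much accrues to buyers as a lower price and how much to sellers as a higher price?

Pre-subsidy: 240 - 7p = -26 + 1.8p gives p* = 665/22, q* = 625/22.
With the subsidy, sellers receive ps = pb + 3 for each unit, where pb is the price buyers pay.
Supply in terms of pb becomes qs = -26 + 1.8(pb + 3) = -20.6 + 1.8pb. Setting this equal to demand: 240 - 7pb = -20.6 + 1.8pb, so pb = 1303/44.
Sellers receive ps = 1303/44 + 3 = 1435/44; q' = 240 − 7·(1303/44) = 1439/44.
Buyers' price falls by p* − pb = 665/22 − 1303/44 = 27/44; sellers' price rises by ps − p* = 1435/44 − 665/22 = 105/44.

Buyers gain 27/44 per unit; sellers gain 105/44 per unit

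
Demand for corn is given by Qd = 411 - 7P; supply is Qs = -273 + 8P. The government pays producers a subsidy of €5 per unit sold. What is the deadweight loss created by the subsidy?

Deadweight loss = 140/3

Pre-subsidy: 411 - 7P = -273 + 8P gives P* = 45.6, Q* = 91.8.
With the subsidy, sellers receive Ps = Pb + 5 for each unit, where Pb is the price buyers pay.
Supply in terms of Pb becomes Qs = -273 + 8(Pb + 5) = -233 + 8Pb. Setting this equal to demand: 411 - 7Pb = -233 + 8Pb, so Pb = 644/15.
Sellers receive Ps = 644/15 + 5 = 719/15; Q' = 411 − 7·(644/15) = 1657/15.
The subsidy expands output by 1657/15 − 91.8 = 56/3 past the efficient level; on those units the gap between marginal cost and willingness to pay runs from 0 up to 5.
DWL = ½ × 5 × 56/3 = 140/3.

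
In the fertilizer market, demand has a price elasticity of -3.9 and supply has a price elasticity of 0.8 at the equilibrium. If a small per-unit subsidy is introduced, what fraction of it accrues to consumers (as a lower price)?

For a small subsidy around the equilibrium, the benefit split depends on the relative slopes, which at a point are proportional to the elasticities.
Buyer share = εs/(εs + |εd|) = 0.8/(0.8 + 3.9) = 8/47; seller share = |εd|/(εs + |εd|) = 39/47.

Consumer share = 8/47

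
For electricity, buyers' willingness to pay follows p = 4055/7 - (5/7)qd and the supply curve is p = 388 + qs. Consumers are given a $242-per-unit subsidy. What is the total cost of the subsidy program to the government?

Pre-subsidy: 4055/7 - (5/7)q = 388 + q gives q* = 1339/12 and p* = 5995/12.
With the rebate, buyers effectively pay pb = ps − 242, where ps is the price sellers receive.
On the curves, pb = 4055/7 - (5/7)q and ps = 388 + q; the wedge ps − pb = 242 gives 388 + q − (4055/7 - (5/7)q) = 242, so q' = 252.75.
Then pb = 4055/7 − (5/7)·252.75 = 398.75 and ps = 388 + 1·252.75 = 640.75.
Government outlay = subsidy × quantity = 242 × 252.75 = 61165.5.

Government cost = $61165.5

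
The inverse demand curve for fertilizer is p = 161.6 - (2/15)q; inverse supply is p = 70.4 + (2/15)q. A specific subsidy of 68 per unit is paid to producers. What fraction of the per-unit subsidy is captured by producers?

Pre-subsidy: 161.6 - (2/15)q = 70.4 + (2/15)q gives q* = 342 and p* = 116.
With the subsidy, sellers receive ps = pb + 68 for each unit, where pb is the price buyers pay.
On the curves, pb = 161.6 - (2/15)q and ps = 70.4 + (2/15)q; the wedge ps − pb = 68 gives 70.4 + (2/15)q − (161.6 - (2/15)q) = 68, so q' = 597.
Then pb = 161.6 − (2/15)·597 = 82 and ps = 70.4 + (2/15)·597 = 150.
Buyers' price falls by p* − pb = 116 − 82 = 34; sellers' price rises by ps − p* = 150 − 116 = 34.
So producers capture 34/68 = 0.5 of each unit of subsidy.

Producer share = 0.5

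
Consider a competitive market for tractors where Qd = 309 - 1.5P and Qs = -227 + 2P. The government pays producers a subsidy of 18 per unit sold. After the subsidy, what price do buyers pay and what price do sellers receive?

Pre-subsidy: 309 - 1.5P = -227 + 2P gives P* = 1072/7, Q* = 555/7.
With the subsidy, sellers receive Ps = Pb + 18 for each unit, where Pb is the price buyers pay.
Supply in terms of Pb becomes Qs = -227 + 2(Pb + 18) = -191 + 2Pb. Setting this equal to demand: 309 - 1.5Pb = -191 + 2Pb, so Pb = 1000/7.
Sellers receive Ps = 1000/7 + 18 = 1126/7; Q' = 309 − 1.5·(1000/7) = 663/7.

Buyers pay 1000/7; sellers receive 1126/7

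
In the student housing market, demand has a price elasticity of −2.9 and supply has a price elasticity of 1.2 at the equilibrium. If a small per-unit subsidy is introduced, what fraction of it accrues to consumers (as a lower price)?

Consumer share = 12/41

For a small subsidy around the equilibrium, the benefit split depends on the relative slopes, which at a point are proportional to the elasticities.
Buyer share = εs/(εs + |εd|) = 1.2/(1.2 + 2.9) = 12/41; seller share = |εd|/(εs + |εd|) = 29/41.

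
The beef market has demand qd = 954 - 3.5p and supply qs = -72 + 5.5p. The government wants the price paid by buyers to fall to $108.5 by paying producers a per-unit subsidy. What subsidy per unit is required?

Required subsidy s = $9 per unit

At a buyer price of 108.5, quantity demanded is 954 − 3.5·108.5 = 574.25.
Sellers supply 574.25 only when they receive ps with -72 + 5.5·ps = 574.25, i.e. ps = 117.5.
s = ps − pb = 117.5 − 108.5 = 9.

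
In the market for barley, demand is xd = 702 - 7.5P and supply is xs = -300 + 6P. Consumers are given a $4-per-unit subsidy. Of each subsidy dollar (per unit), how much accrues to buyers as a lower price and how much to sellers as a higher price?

Pre-subsidy: 702 - 7.5P = -300 + 6P gives P* = 668/9, x* = 436/3.
With the rebate, buyers effectively pay Pb = Ps − 4, where Ps is the price sellers receive.
Demand in terms of Ps becomes xd = 702 − 7.5(Ps − 4) = 732 - 7.5Ps. Setting this equal to supply: 732 - 7.5Ps = -300 + 6Ps, so Ps = 688/9.
Buyers pay Pb = 688/9 − 4 = 652/9; x' = -300 + 6·(688/9) = 476/3.
Buyers' price falls by P* − Pb = 668/9 − 652/9 = 16/9; sellers' price rises by Ps − P* = 688/9 − 668/9 = 20/9.

Buyers gain 16/9 per unit; sellers gain 20/9 per unit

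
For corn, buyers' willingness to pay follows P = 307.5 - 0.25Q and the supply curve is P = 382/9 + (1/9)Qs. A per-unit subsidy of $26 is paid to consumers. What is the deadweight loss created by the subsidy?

Pre-subsidy: 307.5 - 0.25Q = 382/9 + (1/9)Q gives Q* = 734 and P* = 124.
With the rebate, buyers effectively pay Pb = Ps − 26, where Ps is the price sellers receive.
On the curves, Pb = 307.5 - 0.25Q and Ps = 382/9 + (1/9)Q; the wedge Ps − Pb = 26 gives 382/9 + (1/9)Q − (307.5 - 0.25Q) = 26, so Q' = 806.
Then Pb = 307.5 − 0.25·806 = 106 and Ps = 382/9 + (1/9)·806 = 132.
The subsidy expands output by 806 − 734 = 72 past the efficient level; on those units the gap between marginal cost and willingness to pay runs from 0 up to 26.
DWL = ½ × 26 × 72 = 936.

Deadweight loss = $936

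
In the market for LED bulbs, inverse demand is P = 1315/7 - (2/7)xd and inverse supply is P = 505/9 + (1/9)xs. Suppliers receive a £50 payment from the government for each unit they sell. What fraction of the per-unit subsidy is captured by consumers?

Pre-subsidy: 1315/7 - (2/7)x = 505/9 + (1/9)x gives x* = 332 and P* = 93.
With the subsidy, sellers receive Ps = Pb + 50 for each unit, where Pb is the price buyers pay.
On the curves, Pb = 1315/7 - (2/7)x and Ps = 505/9 + (1/9)x; the wedge Ps − Pb = 50 gives 505/9 + (1/9)x − (1315/7 - (2/7)x) = 50, so x' = 458.
Then Pb = 1315/7 − (2/7)·458 = 57 and Ps = 505/9 + (1/9)·458 = 107.
Buyers' price falls by P* − Pb = 93 − 57 = 36; sellers' price rises by Ps − P* = 107 − 93 = 14.
So consumers capture 36/50 = 0.72 of each unit of subsidy.

Consumer share = 0.72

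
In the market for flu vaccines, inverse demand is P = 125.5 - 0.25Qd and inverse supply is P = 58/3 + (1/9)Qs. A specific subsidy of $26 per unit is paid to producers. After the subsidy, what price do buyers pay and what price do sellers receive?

Buyers pay $34; sellers receive $60

Pre-subsidy: 125.5 - 0.25Q = 58/3 + (1/9)Q gives Q* = 294 and P* = 52.
With the subsidy, sellers receive Ps = Pb + 26 for each unit, where Pb is the price buyers pay.
On the curves, Pb = 125.5 - 0.25Q and Ps = 58/3 + (1/9)Q; the wedge Ps − Pb = 26 gives 58/3 + (1/9)Q − (125.5 - 0.25Q) = 26, so Q' = 366.
Then Pb = 125.5 − 0.25·366 = 34 and Ps = 58/3 + (1/9)·366 = 60.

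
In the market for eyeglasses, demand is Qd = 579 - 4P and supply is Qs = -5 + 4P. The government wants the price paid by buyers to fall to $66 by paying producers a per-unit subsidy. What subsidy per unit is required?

At a buyer price of 66, quantity demanded is 579 − 4·66 = 315.
Sellers supply 315 only when they receive Ps with -5 + 4·Ps = 315, i.e. Ps = 80.
s = Ps − Pb = 80 − 66 = 14.

Required subsidy s = $14 per unit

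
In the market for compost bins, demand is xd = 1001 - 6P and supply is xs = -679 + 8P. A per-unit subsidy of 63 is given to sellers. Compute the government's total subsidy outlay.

Government cost = 31311

Pre-subsidy: 1001 - 6P = -679 + 8P gives P* = 120, x* = 281.
With the subsidy, sellers receive Ps = Pb + 63 for each unit, where Pb is the price buyers pay.
Supply in terms of Pb becomes xs = -679 + 8(Pb + 63) = -175 + 8Pb. Setting this equal to demand: 1001 - 6Pb = -175 + 8Pb, so Pb = 84.
Sellers receive Ps = 84 + 63 = 147; x' = 1001 − 6·84 = 497.
Government outlay = subsidy × quantity = 63 × 497 = 31311.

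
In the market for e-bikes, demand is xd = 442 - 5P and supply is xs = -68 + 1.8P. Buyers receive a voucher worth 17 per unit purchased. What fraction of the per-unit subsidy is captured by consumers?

Pre-subsidy: 442 - 5P = -68 + 1.8P gives P* = 75, x* = 67.
With the rebate, buyers effectively pay Pb = Ps − 17, where Ps is the price sellers receive.
Demand in terms of Ps becomes xd = 442 − 5(Ps − 17) = 527 - 5Ps. Setting this equal to supply: 527 - 5Ps = -68 + 1.8Ps, so Ps = 87.5.
Buyers pay Pb = 87.5 − 17 = 70.5; x' = -68 + 1.8·87.5 = 89.5.
Buyers' price falls by P* − Pb = 75 − 70.5 = 4.5; sellers' price rises by Ps − P* = 87.5 − 75 = 12.5.
So consumers capture 4.5/17 = 9/34 of each unit of subsidy.

Consumer share = 9/34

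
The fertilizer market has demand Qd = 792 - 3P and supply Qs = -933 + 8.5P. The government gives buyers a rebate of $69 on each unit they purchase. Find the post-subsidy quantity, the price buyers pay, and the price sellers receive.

Pre-subsidy: 792 - 3P = -933 + 8.5P gives P* = 150, Q* = 342.
With the rebate, buyers effectively pay Pb = Ps − 69, where Ps is the price sellers receive.
Demand in terms of Ps becomes Qd = 792 − 3(Ps − 69) = 999 - 3Ps. Setting this equal to supply: 999 - 3Ps = -933 + 8.5Ps, so Ps = 168.
Buyers pay Pb = 168 − 69 = 99; Q' = -933 + 8.5·168 = 495.

Q' = 495; buyers pay $99; sellers receive $168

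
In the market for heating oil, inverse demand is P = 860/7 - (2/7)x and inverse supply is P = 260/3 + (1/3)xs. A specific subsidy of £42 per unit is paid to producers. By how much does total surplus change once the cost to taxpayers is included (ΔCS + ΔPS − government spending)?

Pre-subsidy: 860/7 - (2/7)x = 260/3 + (1/3)x gives x* = 760/13 and P* = 1380/13.
With the subsidy, sellers receive Ps = Pb + 42 for each unit, where Pb is the price buyers pay.
On the curves, Pb = 860/7 - (2/7)x and Ps = 260/3 + (1/3)x; the wedge Ps − Pb = 42 gives 260/3 + (1/3)x − (860/7 - (2/7)x) = 42, so x' = 1642/13.
Then Pb = 860/7 − (2/7)·(1642/13) = 1128/13 and Ps = 260/3 + (1/3)·(1642/13) = 1674/13.
ΔCS = ½(760/13 + 1642/13)(1380/13 − 1128/13) = 302652/169; ΔPS = ½(760/13 + 1642/13)(1674/13 − 1380/13) = 353094/169.
Government spending = 42 × 1642/13 = 68964/13.
Net change = 302652/169 + 353094/169 − 68964/13 = -18522/13. The loss equals the DWL triangle ½·42·882/13.

Net change in total surplus = -18522/13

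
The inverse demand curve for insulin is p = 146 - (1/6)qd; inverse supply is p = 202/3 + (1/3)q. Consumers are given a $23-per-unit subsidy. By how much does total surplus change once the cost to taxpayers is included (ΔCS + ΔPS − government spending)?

Net change in total surplus = -$529

Pre-subsidy: 146 - (1/6)q = 202/3 + (1/3)q gives q* = 472/3 and p* = 1078/9.
With the rebate, buyers effectively pay pb = ps − 23, where ps is the price sellers receive.
On the curves, pb = 146 - (1/6)q and ps = 202/3 + (1/3)q; the wedge ps − pb = 23 gives 202/3 + (1/3)q − (146 - (1/6)q) = 23, so q' = 610/3.
Then pb = 146 − (1/6)·(610/3) = 1009/9 and ps = 202/3 + (1/3)·(610/3) = 1216/9.
ΔCS = ½(472/3 + 610/3)(1078/9 − 1009/9) = 12443/9; ΔPS = ½(472/3 + 610/3)(1216/9 − 1078/9) = 24886/9.
Government spending = 23 × 610/3 = 14030/3.
Net change = 12443/9 + 24886/9 − 14030/3 = -529. The loss equals the DWL triangle ½·23·46.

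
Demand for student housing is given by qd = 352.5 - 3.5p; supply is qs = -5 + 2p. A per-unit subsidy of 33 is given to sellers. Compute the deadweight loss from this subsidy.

Deadweight loss = 693

Pre-subsidy: 352.5 - 3.5p = -5 + 2p gives p* = 65, q* = 125.
With the subsidy, sellers receive ps = pb + 33 for each unit, where pb is the price buyers pay.
Supply in terms of pb becomes qs = -5 + 2(pb + 33) = 61 + 2pb. Setting this equal to demand: 352.5 - 3.5pb = 61 + 2pb, so pb = 53.
Sellers receive ps = 53 + 33 = 86; q' = 352.5 − 3.5·53 = 167.
The subsidy expands output by 167 − 125 = 42 past the efficient level; on those units the gap between marginal cost and willingness to pay runs from 0 up to 33.
DWL = ½ × 33 × 42 = 693.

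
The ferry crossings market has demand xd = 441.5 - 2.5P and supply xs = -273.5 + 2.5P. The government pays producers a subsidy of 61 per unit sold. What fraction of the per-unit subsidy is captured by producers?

Pre-subsidy: 441.5 - 2.5P = -273.5 + 2.5P gives P* = 143, x* = 84.
With the subsidy, sellers receive Ps = Pb + 61 for each unit, where Pb is the price buyers pay.
Supply in terms of Pb becomes xs = -273.5 + 2.5(Pb + 61) = -121 + 2.5Pb. Setting this equal to demand: 441.5 - 2.5Pb = -121 + 2.5Pb, so Pb = 112.5.
Sellers receive Ps = 112.5 + 61 = 173.5; x' = 441.5 − 2.5·112.5 = 160.25.
Buyers' price falls by P* − Pb = 143 − 112.5 = 30.5; sellers' price rises by Ps − P* = 173.5 − 143 = 30.5.
So producers capture 30.5/61 = 0.5 of each unit of subsidy.

Producer share = 0.5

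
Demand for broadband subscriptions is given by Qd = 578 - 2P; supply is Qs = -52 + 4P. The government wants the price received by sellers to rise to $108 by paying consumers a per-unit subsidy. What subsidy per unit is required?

At a seller price of 108, quantity supplied is -52 + 4·108 = 380.
Buyers absorb 380 only when they pay Pb with 578 − 2·Pb = 380, i.e. Pb = 99.
s = Ps − Pb = 108 − 99 = 9.

Required subsidy s = $9 per unit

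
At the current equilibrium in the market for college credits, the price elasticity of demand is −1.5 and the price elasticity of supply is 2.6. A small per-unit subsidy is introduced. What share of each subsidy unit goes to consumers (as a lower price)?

For a small subsidy around the equilibrium, the benefit split depends on the relative slopes, which at a point are proportional to the elasticities.
Buyer share = εs/(εs + |εd|) = 2.6/(2.6 + 1.5) = 26/41; seller share = |εd|/(εs + |εd|) = 15/41.

Consumer share = 26/41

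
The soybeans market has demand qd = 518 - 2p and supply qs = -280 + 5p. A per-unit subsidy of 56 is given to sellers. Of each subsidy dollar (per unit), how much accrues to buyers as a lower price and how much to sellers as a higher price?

Pre-subsidy: 518 - 2p = -280 + 5p gives p* = 114, q* = 290.
With the subsidy, sellers receive ps = pb + 56 for each unit, where pb is the price buyers pay.
Supply in terms of pb becomes qs = -280 + 5(pb + 56) = 0 + 5pb. Setting this equal to demand: 518 - 2pb = 0 + 5pb, so pb = 74.
Sellers receive ps = 74 + 56 = 130; q' = 518 − 2·74 = 370.
Buyers' price falls by p* − pb = 114 − 74 = 40; sellers' price rises by ps − p* = 130 − 114 = 16.

Buyers gain 40 per unit; sellers gain 16 per unit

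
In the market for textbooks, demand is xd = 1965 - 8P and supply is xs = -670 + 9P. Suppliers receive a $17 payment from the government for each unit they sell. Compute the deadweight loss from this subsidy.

Pre-subsidy: 1965 - 8P = -670 + 9P gives P* = 155, x* = 725.
With the subsidy, sellers receive Ps = Pb + 17 for each unit, where Pb is the price buyers pay.
Supply in terms of Pb becomes xs = -670 + 9(Pb + 17) = -517 + 9Pb. Setting this equal to demand: 1965 - 8Pb = -517 + 9Pb, so Pb = 146.
Sellers receive Ps = 146 + 17 = 163; x' = 1965 − 8·146 = 797.
The subsidy expands output by 797 − 725 = 72 past the efficient level; on those units the gap between marginal cost and willingness to pay runs from 0 up to 17.
DWL = ½ × 17 × 72 = 612.

Deadweight loss = $612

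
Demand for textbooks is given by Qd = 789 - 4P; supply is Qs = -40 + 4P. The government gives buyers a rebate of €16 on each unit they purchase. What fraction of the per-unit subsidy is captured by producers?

Pre-subsidy: 789 - 4P = -40 + 4P gives P* = 103.625, Q* = 374.5.
With the rebate, buyers effectively pay Pb = Ps − 16, where Ps is the price sellers receive.
Demand in terms of Ps becomes Qd = 789 − 4(Ps − 16) = 853 - 4Ps. Setting this equal to supply: 853 - 4Ps = -40 + 4Ps, so Ps = 111.625.
Buyers pay Pb = 111.625 − 16 = 95.625; Q' = -40 + 4·111.625 = 406.5.
Buyers' price falls by P* − Pb = 103.625 − 95.625 = 8; sellers' price rises by Ps − P* = 111.625 − 103.625 = 8.
So producers capture 8/16 = 0.5 of each unit of subsidy.

Producer share = 0.5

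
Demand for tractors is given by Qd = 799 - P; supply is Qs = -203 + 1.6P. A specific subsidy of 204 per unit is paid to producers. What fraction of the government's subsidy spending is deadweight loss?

Pre-subsidy: 799 - P = -203 + 1.6P gives P* = 5010/13, Q* = 5377/13.
With the subsidy, sellers receive Ps = Pb + 204 for each unit, where Pb is the price buyers pay.
Supply in terms of Pb becomes Qs = -203 + 1.6(Pb + 204) = 123.4 + 1.6Pb. Setting this equal to demand: 799 - Pb = 123.4 + 1.6Pb, so Pb = 3378/13.
Sellers receive Ps = 3378/13 + 204 = 6030/13; Q' = 799 − 1·(3378/13) = 7009/13.
ΔCS = ½(5377/13 + 7009/13)(5010/13 − 3378/13) = 10106976/169; ΔPS = ½(5377/13 + 7009/13)(6030/13 − 5010/13) = 6316860/169.
Government spending = 204 × 7009/13 = 1429836/13.
DWL = ½ × 204 × (7009/13 − 5377/13) = 166464/13; fraction = (166464/13) / (1429836/13) = 816/7009.

DWL / government spending = 816/7009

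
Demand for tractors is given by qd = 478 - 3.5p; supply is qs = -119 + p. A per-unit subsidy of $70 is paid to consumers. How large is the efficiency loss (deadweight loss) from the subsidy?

Deadweight loss = 17150/9

Pre-subsidy: 478 - 3.5p = -119 + p gives p* = 398/3, q* = 41/3.
With the rebate, buyers effectively pay pb = ps − 70, where ps is the price sellers receive.
Demand in terms of ps becomes qd = 478 − 3.5(ps − 70) = 723 - 3.5ps. Setting this equal to supply: 723 - 3.5ps = -119 + ps, so ps = 1684/9.
Buyers pay pb = 1684/9 − 70 = 1054/9; q' = -119 + 1·(1684/9) = 613/9.
The subsidy expands output by 613/9 − 41/3 = 490/9 past the efficient level; on those units the gap between marginal cost and willingness to pay runs from 0 up to 70.
DWL = ½ × 70 × 490/9 = 17150/9.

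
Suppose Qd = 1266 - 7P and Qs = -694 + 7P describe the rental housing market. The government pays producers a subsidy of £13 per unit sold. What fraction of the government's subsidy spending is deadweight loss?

Pre-subsidy: 1266 - 7P = -694 + 7P gives P* = 140, Q* = 286.
With the subsidy, sellers receive Ps = Pb + 13 for each unit, where Pb is the price buyers pay.
Supply in terms of Pb becomes Qs = -694 + 7(Pb + 13) = -603 + 7Pb. Setting this equal to demand: 1266 - 7Pb = -603 + 7Pb, so Pb = 133.5.
Sellers receive Ps = 133.5 + 13 = 146.5; Q' = 1266 − 7·133.5 = 331.5.
ΔCS = ½(286 + 331.5)(140 − 133.5) = 2006.875; ΔPS = ½(286 + 331.5)(146.5 − 140) = 2006.875.
Government spending = 13 × 331.5 = 4309.5.
DWL = ½ × 13 × (331.5 − 286) = 295.75; fraction = 295.75 / 4309.5 = 7/102.

DWL / government spending = 7/102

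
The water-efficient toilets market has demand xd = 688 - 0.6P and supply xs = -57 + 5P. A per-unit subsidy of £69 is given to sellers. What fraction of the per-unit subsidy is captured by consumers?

Pre-subsidy: 688 - 0.6P = -57 + 5P gives P* = 3725/28, x* = 17029/28.
With the subsidy, sellers receive Ps = Pb + 69 for each unit, where Pb is the price buyers pay.
Supply in terms of Pb becomes xs = -57 + 5(Pb + 69) = 288 + 5Pb. Setting this equal to demand: 688 - 0.6Pb = 288 + 5Pb, so Pb = 500/7.
Sellers receive Ps = 500/7 + 69 = 983/7; x' = 688 − 0.6·(500/7) = 4516/7.
Buyers' price falls by P* − Pb = 3725/28 − 500/7 = 1725/28; sellers' price rises by Ps − P* = 983/7 − 3725/28 = 207/28.
So consumers capture (1725/28)/69 = 25/28 of each unit of subsidy.

Consumer share = 25/28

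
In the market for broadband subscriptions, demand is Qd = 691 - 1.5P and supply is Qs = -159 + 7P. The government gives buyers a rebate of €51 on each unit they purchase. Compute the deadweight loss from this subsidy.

Pre-subsidy: 691 - 1.5P = -159 + 7P gives P* = 100, Q* = 541.
With the rebate, buyers effectively pay Pb = Ps − 51, where Ps is the price sellers receive.
Demand in terms of Ps becomes Qd = 691 − 1.5(Ps − 51) = 767.5 - 1.5Ps. Setting this equal to supply: 767.5 - 1.5Ps = -159 + 7Ps, so Ps = 109.
Buyers pay Pb = 109 − 51 = 58; Q' = -159 + 7·109 = 604.
The subsidy expands output by 604 − 541 = 63 past the efficient level; on those units the gap between marginal cost and willingness to pay runs from 0 up to 51.
DWL = ½ × 51 × 63 = 1606.5.

Deadweight loss = €1606.5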